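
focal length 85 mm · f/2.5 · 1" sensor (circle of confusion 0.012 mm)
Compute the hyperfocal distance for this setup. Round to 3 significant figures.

241 m

Hyperfocal distance H = f²/(N·c) + f = 85²/(2.5 × 0.012) + 85 = 7225/0.03 + 85 ≈ 240918.3 mm ≈ 241 m.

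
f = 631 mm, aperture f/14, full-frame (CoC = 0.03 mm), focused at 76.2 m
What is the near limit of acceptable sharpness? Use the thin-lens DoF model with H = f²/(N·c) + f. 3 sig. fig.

Hyperfocal distance H = f²/(N·c) + f = 631²/(14 × 0.03) + 631 = 398161/0.42 + 631 ≈ 948633.4 mm ≈ 948.6 m.
Near limit Dn = s·(H − f)/(H + s − 2f) = 76200 × (948633.4 − 631) / (948633.4 + 76200 − 2 × 631) = 76200 × 948002.4 / 1023571.4 ≈ 70574 mm ≈ 70.6 m.

70.6 m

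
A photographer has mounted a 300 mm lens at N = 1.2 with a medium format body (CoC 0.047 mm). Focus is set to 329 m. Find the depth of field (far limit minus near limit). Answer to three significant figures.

142 m

Hyperfocal distance H = f²/(N·c) + f = 300²/(1.2 × 0.047) + 300 = 90000/0.0564 + 300 ≈ 1596044.7 mm ≈ 1596 m.
Near limit Dn = s·(H − f)/(H + s − 2f) = 329000 × (1596044.7 − 300) / (1596044.7 + 329000 − 2 × 300) = 329000 × 1595744.7 / 1924444.7 ≈ 272806 mm.
Far limit Df = s·(H − f)/(H − s) = 329000 × (1596044.7 − 300) / (1596044.7 − 329000) = 329000 × 1595744.7 / 1267044.7 ≈ 414350 mm.
Depth of field = Df − Dn = 414350 − 272806 ≈ 141544 mm ≈ 142 m.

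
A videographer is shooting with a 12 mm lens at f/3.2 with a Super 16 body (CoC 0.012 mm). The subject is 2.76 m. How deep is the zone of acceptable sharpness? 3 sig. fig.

Hyperfocal distance H = f²/(N·c) + f = 12²/(3.2 × 0.012) + 12 = 144/0.0384 + 12 ≈ 3762.0 mm ≈ 3.762 m.
Near limit Dn = s·(H − f)/(H + s − 2f) = 2760 × (3762.0 − 12) / (3762.0 + 2760 − 2 × 12) = 2760 × 3750.0 / 6498.0 ≈ 1592.8 mm.
Far limit Df = s·(H − f)/(H − s) = 2760 × (3762.0 − 12) / (3762.0 − 2760) = 2760 × 3750.0 / 1002.0 ≈ 10329.3 mm.
Depth of field = Df − Dn = 10329.3 − 1592.8 ≈ 8736.5 mm ≈ 8.74 m.

8.74 m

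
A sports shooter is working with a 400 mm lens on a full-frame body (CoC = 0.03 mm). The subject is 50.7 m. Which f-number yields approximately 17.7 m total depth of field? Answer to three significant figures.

f/18

Write h = H − f = f²/(N·c). The thin-lens limits are Dn = s·h/(h + (s−f)) and Df = s·h/(h − (s−f)), so DoF = Df − Dn = 2·s·(s−f)·h / (h² − (s−f)²).
That is a quadratic in h: DoF·h² − 2·s·(s−f)·h − DoF·(s−f)² = 0 ⇒ h = (s−f)·(s + √(s² + DoF²)) / DoF = 50300 × (50700 + √(50700² + 17700²)) / 17700 = 50300 × (50700 + 53700.8) / 17700 ≈ 296687 mm.
Then N = f²/(c·h) = 400² / (0.03 × 296687) = 160000 / 8900.6 ≈ 18.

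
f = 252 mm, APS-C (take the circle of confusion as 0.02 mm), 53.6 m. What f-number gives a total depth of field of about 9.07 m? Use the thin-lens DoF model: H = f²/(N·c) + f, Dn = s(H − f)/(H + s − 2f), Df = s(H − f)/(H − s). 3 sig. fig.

f/5

Write h = H − f = f²/(N·c). The thin-lens limits are Dn = s·h/(h + (s−f)) and Df = s·h/(h − (s−f)), so DoF = Df − Dn = 2·s·(s−f)·h / (h² − (s−f)²).
That is a quadratic in h: DoF·h² − 2·s·(s−f)·h − DoF·(s−f)² = 0 ⇒ h = (s−f)·(s + √(s² + DoF²)) / DoF = 53348 × (53600 + √(53600² + 9070²)) / 9070 = 53348 × (53600 + 54362.0) / 9070 ≈ 635012 mm.
Then N = f²/(c·h) = 252² / (0.02 × 635012) = 63504 / 12700 ≈ 5.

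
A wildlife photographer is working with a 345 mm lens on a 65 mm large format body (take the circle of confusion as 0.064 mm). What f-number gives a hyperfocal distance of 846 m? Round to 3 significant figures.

f/2.20

Rearrange H = f²/(N·c) + f for N: N = f² / ((H − f)·c).
N = 345² / ((846000 − 345) × 0.064) = 119025 / 54122 ≈ 2.20.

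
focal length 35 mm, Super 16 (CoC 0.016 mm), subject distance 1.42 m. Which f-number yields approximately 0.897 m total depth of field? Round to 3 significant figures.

Write h = H − f = f²/(N·c). The thin-lens limits are Dn = s·h/(h + (s−f)) and Df = s·h/(h − (s−f)), so DoF = Df − Dn = 2·s·(s−f)·h / (h² − (s−f)²).
That is a quadratic in h: DoF·h² − 2·s·(s−f)·h − DoF·(s−f)² = 0 ⇒ h = (s−f)·(s + √(s² + DoF²)) / DoF = 1385 × (1420 + √(1420² + 897²)) / 897 = 1385 × (1420 + 1679.59) / 897 ≈ 4785.9 mm.
Then N = f²/(c·h) = 35² / (0.016 × 4785.9) = 1225 / 76.574 ≈ 16.

f/16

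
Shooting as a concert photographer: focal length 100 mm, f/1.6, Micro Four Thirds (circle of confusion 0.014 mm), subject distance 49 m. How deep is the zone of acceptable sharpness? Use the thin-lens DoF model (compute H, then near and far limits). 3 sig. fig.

10.9 m

Hyperfocal distance H = f²/(N·c) + f = 100²/(1.6 × 0.014) + 100 = 10000/0.0224 + 100 ≈ 446528.6 mm ≈ 446.5 m.
Near limit Dn = s·(H − f)/(H + s − 2f) = 49000 × (446528.6 − 100) / (446528.6 + 49000 − 2 × 100) = 49000 × 446428.6 / 495328.6 ≈ 44163 mm.
Far limit Df = s·(H − f)/(H − s) = 49000 × (446528.6 − 100) / (446528.6 − 49000) = 49000 × 446428.6 / 397528.6 ≈ 55027 mm.
Depth of field = Df − Dn = 55027 − 44163 ≈ 10864 mm ≈ 10.9 m.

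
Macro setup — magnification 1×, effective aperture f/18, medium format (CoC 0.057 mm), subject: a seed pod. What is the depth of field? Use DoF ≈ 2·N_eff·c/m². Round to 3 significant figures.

At magnification m, DoF ≈ 2·N_eff·c/m² = 2 × 18 × 0.057 / 1² = 2.052 / 1 ≈ 2.05 mm.

2.05 mm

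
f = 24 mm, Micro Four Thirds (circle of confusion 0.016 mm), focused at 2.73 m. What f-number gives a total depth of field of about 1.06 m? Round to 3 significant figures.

f/2.49

Write h = H − f = f²/(N·c). The thin-lens limits are Dn = s·h/(h + (s−f)) and Df = s·h/(h − (s−f)), so DoF = Df − Dn = 2·s·(s−f)·h / (h² − (s−f)²).
That is a quadratic in h: DoF·h² − 2·s·(s−f)·h − DoF·(s−f)² = 0 ⇒ h = (s−f)·(s + √(s² + DoF²)) / DoF = 2706 × (2730 + √(2730² + 1060²)) / 1060 = 2706 × (2730 + 2928.57) / 1060 ≈ 14445 mm.
Then N = f²/(c·h) = 24² / (0.016 × 14445) = 576 / 231.13 ≈ 2.49.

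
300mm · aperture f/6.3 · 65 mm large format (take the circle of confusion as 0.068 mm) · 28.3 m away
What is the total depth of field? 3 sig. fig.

Hyperfocal distance H = f²/(N·c) + f = 300²/(6.3 × 0.068) + 300 = 90000/0.4284 + 300 ≈ 210384.0 mm ≈ 210.4 m.
Near limit Dn = s·(H − f)/(H + s − 2f) = 28300 × (210384.0 − 300) / (210384.0 + 28300 − 2 × 300) = 28300 × 210084.0 / 238084.0 ≈ 24971.8 mm.
Far limit Df = s·(H − f)/(H − s) = 28300 × (210384.0 − 300) / (210384.0 − 28300) = 28300 × 210084.0 / 182084.0 ≈ 32651.8 mm.
Depth of field = Df − Dn = 32651.8 − 24971.8 ≈ 7680.0 mm ≈ 7.68 m.

7.68 m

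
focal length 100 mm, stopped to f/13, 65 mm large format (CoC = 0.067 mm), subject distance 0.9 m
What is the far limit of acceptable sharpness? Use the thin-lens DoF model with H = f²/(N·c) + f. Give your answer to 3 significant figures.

Hyperfocal distance H = f²/(N·c) + f = 100²/(13 × 0.067) + 100 = 10000/0.871 + 100 ≈ 11581.1 mm ≈ 11.58 m.
Far limit Df = s·(H − f)/(H − s) = 900 × (11581.1 − 100) / (11581.1 − 900) = 900 × 11481.1 / 10681.1 ≈ 967.41 mm ≈ 0.967 m.

0.967 m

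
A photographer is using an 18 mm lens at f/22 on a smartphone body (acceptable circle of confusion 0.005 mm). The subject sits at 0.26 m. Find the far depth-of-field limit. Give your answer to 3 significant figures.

Hyperfocal distance H = f²/(N·c) + f = 18²/(22 × 0.005) + 18 = 324/0.11 + 18 ≈ 2963.5 mm ≈ 2.963 m.
Far limit Df = s·(H − f)/(H − s) = 260 × (2963.5 − 18) / (2963.5 − 260) = 260 × 2945.5 / 2703.5 ≈ 283.27 mm.

283 mm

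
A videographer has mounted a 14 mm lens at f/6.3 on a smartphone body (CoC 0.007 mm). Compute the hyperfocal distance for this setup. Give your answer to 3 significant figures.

4.46 m

Hyperfocal distance H = f²/(N·c) + f = 14²/(6.3 × 0.007) + 14 = 196/0.0441 + 14 ≈ 4458.4 mm ≈ 4.46 m.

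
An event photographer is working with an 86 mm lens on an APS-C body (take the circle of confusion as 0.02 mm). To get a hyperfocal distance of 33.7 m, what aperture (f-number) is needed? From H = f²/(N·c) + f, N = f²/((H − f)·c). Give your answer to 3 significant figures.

f/11

Rearrange H = f²/(N·c) + f for N: N = f² / ((H − f)·c).
N = 86² / ((33700 − 86) × 0.02) = 7396 / 672.3 ≈ 11.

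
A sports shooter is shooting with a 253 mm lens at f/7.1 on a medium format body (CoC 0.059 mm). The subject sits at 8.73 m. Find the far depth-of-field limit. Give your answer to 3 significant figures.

Hyperfocal distance H = f²/(N·c) + f = 253²/(7.1 × 0.059) + 253 = 64009/0.4189 + 253 ≈ 153055.6 mm ≈ 153.1 m.
Far limit Df = s·(H − f)/(H − s) = 8730 × (153055.6 − 253) / (153055.6 − 8730) = 8730 × 152802.6 / 144325.6 ≈ 9242.8 mm ≈ 9.24 m.

9.24 m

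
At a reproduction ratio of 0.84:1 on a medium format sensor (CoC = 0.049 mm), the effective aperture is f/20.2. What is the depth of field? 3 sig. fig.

At magnification m, DoF ≈ 2·N_eff·c/m² = 2 × 20.2 × 0.049 / 0.84² = 1.98 / 0.7056 ≈ 2.81 mm.

2.81 mm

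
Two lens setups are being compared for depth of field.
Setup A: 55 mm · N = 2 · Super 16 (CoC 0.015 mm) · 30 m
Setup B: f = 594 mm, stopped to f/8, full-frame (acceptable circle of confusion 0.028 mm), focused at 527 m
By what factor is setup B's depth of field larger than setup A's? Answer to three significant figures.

20.3

Setup A: H = 55²/(2×0.015) + 55 ≈ 100888.3 mm; DoF = Df − Dn = 42673 − 23131 ≈ 19542 mm.
Setup B: H = 594²/(8×0.028) + 594 ≈ 1575754.7 mm; DoF = Df − Dn = 791519 − 394996 ≈ 396523 mm.
Ratio = 396523 / 19542 ≈ 20.3.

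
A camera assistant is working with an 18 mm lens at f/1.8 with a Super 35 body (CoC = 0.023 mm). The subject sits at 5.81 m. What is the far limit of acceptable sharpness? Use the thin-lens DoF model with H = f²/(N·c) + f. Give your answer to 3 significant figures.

Hyperfocal distance H = f²/(N·c) + f = 18²/(1.8 × 0.023) + 18 = 324/0.0414 + 18 ≈ 7844.1 mm ≈ 7.844 m.
Far limit Df = s·(H − f)/(H − s) = 5810 × (7844.1 − 18) / (7844.1 − 5810) = 5810 × 7826.1 / 2034.1 ≈ 22354 mm ≈ 22.4 m.

22.4 m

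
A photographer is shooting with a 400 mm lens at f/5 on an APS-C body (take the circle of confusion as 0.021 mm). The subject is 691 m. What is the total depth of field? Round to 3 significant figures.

788 m

Hyperfocal distance H = f²/(N·c) + f = 400²/(5 × 0.021) + 400 = 160000/0.105 + 400 ≈ 1524209.5 mm ≈ 1524 m.
Near limit Dn = s·(H − f)/(H + s − 2f) = 691000 × (1524209.5 − 400) / (1524209.5 + 691000 − 2 × 400) = 691000 × 1523809.5 / 2214409.5 ≈ 475500 mm.
Far limit Df = s·(H − f)/(H − s) = 691000 × (1524209.5 − 400) / (1524209.5 − 691000) = 691000 × 1523809.5 / 833209.5 ≈ 1263731 mm.
Depth of field = Df − Dn = 1263731 − 475500 ≈ 788231 mm ≈ 788 m.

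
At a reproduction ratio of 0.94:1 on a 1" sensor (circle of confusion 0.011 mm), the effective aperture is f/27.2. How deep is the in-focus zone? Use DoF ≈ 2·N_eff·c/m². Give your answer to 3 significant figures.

0.677 mm

At magnification m, DoF ≈ 2·N_eff·c/m² = 2 × 27.2 × 0.011 / 0.94² = 0.5984 / 0.8836 ≈ 0.677 mm.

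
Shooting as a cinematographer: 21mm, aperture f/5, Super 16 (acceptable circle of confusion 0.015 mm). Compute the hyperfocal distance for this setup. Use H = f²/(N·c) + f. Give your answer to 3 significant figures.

5.90 m

Hyperfocal distance H = f²/(N·c) + f = 21²/(5 × 0.015) + 21 = 441/0.075 + 21 ≈ 5901.0 mm ≈ 5.90 m.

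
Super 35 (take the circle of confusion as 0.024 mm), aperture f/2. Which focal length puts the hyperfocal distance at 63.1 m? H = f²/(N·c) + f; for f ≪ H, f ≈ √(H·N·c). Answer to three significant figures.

From H = f²/(N·c) + f, with f ≪ H: f ≈ √(H·N·c) = √(63100 × 2 × 0.024) = √3028.8 ≈ 55.03 mm.
The +f correction barely moves this — solving exactly, f² + N·c·f − N·c·H = 0 ⇒ f = (−N·c + √((N·c)² + 4·N·c·H))/2 = (−0.048 + √12115)/2 ≈ 55.011 mm, so f ≈ 55.0 mm.

55.0 mm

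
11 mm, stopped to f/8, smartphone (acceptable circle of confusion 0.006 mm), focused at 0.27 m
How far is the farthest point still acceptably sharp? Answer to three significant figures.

Hyperfocal distance H = f²/(N·c) + f = 11²/(8 × 0.006) + 11 = 121/0.048 + 11 ≈ 2531.8 mm ≈ 2.532 m.
Far limit Df = s·(H − f)/(H − s) = 270 × (2531.8 − 11) / (2531.8 − 270) = 270 × 2520.8 / 2261.8 ≈ 300.92 mm.

301 mm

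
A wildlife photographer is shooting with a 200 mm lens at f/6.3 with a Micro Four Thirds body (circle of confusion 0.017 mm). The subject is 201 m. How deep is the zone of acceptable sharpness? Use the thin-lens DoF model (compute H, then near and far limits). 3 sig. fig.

304 m

Hyperfocal distance H = f²/(N·c) + f = 200²/(6.3 × 0.017) + 200 = 40000/0.1071 + 200 ≈ 373682.7 mm ≈ 373.7 m.
Near limit Dn = s·(H − f)/(H + s − 2f) = 201000 × (373682.7 − 200) / (373682.7 + 201000 − 2 × 200) = 201000 × 373482.7 / 574282.7 ≈ 130720 mm.
Far limit Df = s·(H − f)/(H − s) = 201000 × (373682.7 − 200) / (373682.7 − 201000) = 201000 × 373482.7 / 172682.7 ≈ 434728 mm.
Depth of field = Df − Dn = 434728 − 130720 ≈ 304008 mm ≈ 304 m.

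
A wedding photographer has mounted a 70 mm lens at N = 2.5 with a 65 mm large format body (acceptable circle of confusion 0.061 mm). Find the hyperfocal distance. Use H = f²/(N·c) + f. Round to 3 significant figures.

32.2 m

Hyperfocal distance H = f²/(N·c) + f = 70²/(2.5 × 0.061) + 70 = 4900/0.1525 + 70 ≈ 32201.1 mm ≈ 32.2 m.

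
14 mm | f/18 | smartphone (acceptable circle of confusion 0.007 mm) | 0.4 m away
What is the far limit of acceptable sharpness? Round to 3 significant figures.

0.532 m

Hyperfocal distance H = f²/(N·c) + f = 14²/(18 × 0.007) + 14 = 196/0.126 + 14 ≈ 1569.6 mm ≈ 1.570 m.
Far limit Df = s·(H − f)/(H − s) = 400 × (1569.6 − 14) / (1569.6 − 400) = 400 × 1555.6 / 1169.6 ≈ 532.02 mm ≈ 0.532 m.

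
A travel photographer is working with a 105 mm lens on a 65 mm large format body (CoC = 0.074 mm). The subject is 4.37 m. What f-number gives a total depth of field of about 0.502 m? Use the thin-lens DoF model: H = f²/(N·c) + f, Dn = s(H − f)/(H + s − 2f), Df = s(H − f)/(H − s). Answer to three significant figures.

Write h = H − f = f²/(N·c). The thin-lens limits are Dn = s·h/(h + (s−f)) and Df = s·h/(h − (s−f)), so DoF = Df − Dn = 2·s·(s−f)·h / (h² − (s−f)²).
That is a quadratic in h: DoF·h² − 2·s·(s−f)·h − DoF·(s−f)² = 0 ⇒ h = (s−f)·(s + √(s² + DoF²)) / DoF = 4265 × (4370 + √(4370² + 502²)) / 502 = 4265 × (4370 + 4398.74) / 502 ≈ 74499 mm.
Then N = f²/(c·h) = 105² / (0.074 × 74499) = 11025 / 5513.0 ≈ 2.00.

f/2.00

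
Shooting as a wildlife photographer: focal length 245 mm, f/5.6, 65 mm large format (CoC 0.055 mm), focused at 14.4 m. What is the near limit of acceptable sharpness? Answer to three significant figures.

Hyperfocal distance H = f²/(N·c) + f = 245²/(5.6 × 0.055) + 245 = 60025/0.308 + 245 ≈ 195131.4 mm ≈ 195.1 m.
Near limit Dn = s·(H − f)/(H + s − 2f) = 14400 × (195131.4 − 245) / (195131.4 + 14400 − 2 × 245) = 14400 × 194886.4 / 209041.4 ≈ 13425 mm ≈ 13.4 m.

13.4 m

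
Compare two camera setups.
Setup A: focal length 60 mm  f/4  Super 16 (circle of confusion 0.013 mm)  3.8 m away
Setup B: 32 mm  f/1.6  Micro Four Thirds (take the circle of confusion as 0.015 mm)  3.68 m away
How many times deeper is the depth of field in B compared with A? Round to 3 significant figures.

Setup A: H = 60²/(4×0.013) + 60 ≈ 69290.8 mm; DoF = Df − Dn = 4017.01 − 3605.24 ≈ 411.77 mm.
Setup B: H = 32²/(1.6×0.015) + 32 ≈ 42698.7 mm; DoF = Df − Dn = 4024.06 − 3390.14 ≈ 633.92 mm.
Ratio = 633.92 / 411.77 ≈ 1.54.

1.54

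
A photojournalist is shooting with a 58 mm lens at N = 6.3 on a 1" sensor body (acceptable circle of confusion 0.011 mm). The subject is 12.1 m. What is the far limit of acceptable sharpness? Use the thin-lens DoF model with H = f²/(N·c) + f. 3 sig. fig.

Hyperfocal distance H = f²/(N·c) + f = 58²/(6.3 × 0.011) + 58 = 3364/0.0693 + 58 ≈ 48600.6 mm ≈ 48.60 m.
Far limit Df = s·(H − f)/(H − s) = 12100 × (48600.6 − 58) / (48600.6 − 12100) = 12100 × 48542.6 / 36500.6 ≈ 16092 mm ≈ 16.1 m.

16.1 m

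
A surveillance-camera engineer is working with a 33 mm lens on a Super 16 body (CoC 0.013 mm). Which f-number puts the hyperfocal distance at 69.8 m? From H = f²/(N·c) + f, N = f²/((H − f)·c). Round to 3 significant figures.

f/1.20

Rearrange H = f²/(N·c) + f for N: N = f² / ((H − f)·c).
N = 33² / ((69800 − 33) × 0.013) = 1089 / 907.0 ≈ 1.20.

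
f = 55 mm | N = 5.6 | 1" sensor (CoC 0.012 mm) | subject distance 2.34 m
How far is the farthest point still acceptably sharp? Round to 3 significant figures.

2.47 m

Hyperfocal distance H = f²/(N·c) + f = 55²/(5.6 × 0.012) + 55 = 3025/0.0672 + 55 ≈ 45069.9 mm ≈ 45.07 m.
Far limit Df = s·(H − f)/(H − s) = 2340 × (45069.9 − 55) / (45069.9 − 2340) = 2340 × 45014.9 / 42729.9 ≈ 2465.1 mm ≈ 2.47 m.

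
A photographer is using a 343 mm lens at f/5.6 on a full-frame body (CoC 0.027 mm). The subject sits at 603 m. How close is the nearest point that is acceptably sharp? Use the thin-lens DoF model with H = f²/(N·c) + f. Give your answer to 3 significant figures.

340 m

Hyperfocal distance H = f²/(N·c) + f = 343²/(5.6 × 0.027) + 343 = 117649/0.1512 + 343 ≈ 778444.9 mm ≈ 778.4 m.
Near limit Dn = s·(H − f)/(H + s − 2f) = 603000 × (778444.9 − 343) / (778444.9 + 603000 − 2 × 343) = 603000 × 778101.9 / 1380758.9 ≈ 339810 mm ≈ 340 m.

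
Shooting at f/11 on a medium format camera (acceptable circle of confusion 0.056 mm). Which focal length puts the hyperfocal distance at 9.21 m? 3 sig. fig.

75.0 mm

From H = f²/(N·c) + f, with f ≪ H: f ≈ √(H·N·c) = √(9210 × 11 × 0.056) = √5673.4 ≈ 75.32 mm.
Exact: f² + N·c·f − N·c·H = 0 ⇒ f = (−N·c + √((N·c)² + 4·N·c·H))/2 = (−0.616 + √22694)/2 ≈ 75.014 mm ≈ 75.0 mm.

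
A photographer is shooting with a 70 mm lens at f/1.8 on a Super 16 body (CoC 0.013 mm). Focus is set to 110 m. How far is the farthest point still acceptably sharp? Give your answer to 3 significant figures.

Hyperfocal distance H = f²/(N·c) + f = 70²/(1.8 × 0.013) + 70 = 4900/0.0234 + 70 ≈ 209471.7 mm ≈ 209.5 m.
Far limit Df = s·(H − f)/(H − s) = 110000 × (209471.7 − 70) / (209471.7 − 110000) = 110000 × 209401.7 / 99471.7 ≈ 231565 mm ≈ 232 m.

232 m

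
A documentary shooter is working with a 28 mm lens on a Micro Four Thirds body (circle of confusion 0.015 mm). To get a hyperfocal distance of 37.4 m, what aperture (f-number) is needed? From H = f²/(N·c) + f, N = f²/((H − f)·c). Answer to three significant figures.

f/1.40

Rearrange H = f²/(N·c) + f for N: N = f² / ((H − f)·c).
N = 28² / ((37400 − 28) × 0.015) = 784 / 560.6 ≈ 1.40.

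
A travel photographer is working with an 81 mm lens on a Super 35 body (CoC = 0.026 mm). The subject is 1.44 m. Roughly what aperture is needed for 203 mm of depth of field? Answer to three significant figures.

Write h = H − f = f²/(N·c). The thin-lens limits are Dn = s·h/(h + (s−f)) and Df = s·h/(h − (s−f)), so DoF = Df − Dn = 2·s·(s−f)·h / (h² − (s−f)²).
That is a quadratic in h: DoF·h² − 2·s·(s−f)·h − DoF·(s−f)² = 0 ⇒ h = (s−f)·(s + √(s² + DoF²)) / DoF = 1359 × (1440 + √(1440² + 203²)) / 203 = 1359 × (1440 + 1454.24) / 203 ≈ 19376 mm.
Then N = f²/(c·h) = 81² / (0.026 × 19376) = 6561 / 503.77 ≈ 13.

f/13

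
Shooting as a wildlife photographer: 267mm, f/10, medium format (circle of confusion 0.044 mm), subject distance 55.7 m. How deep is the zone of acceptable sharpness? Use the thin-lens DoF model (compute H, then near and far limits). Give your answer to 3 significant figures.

Hyperfocal distance H = f²/(N·c) + f = 267²/(10 × 0.044) + 267 = 71289/0.44 + 267 ≈ 162287.5 mm ≈ 162.3 m.
Near limit Dn = s·(H − f)/(H + s − 2f) = 55700 × (162287.5 − 267) / (162287.5 + 55700 − 2 × 267) = 55700 × 162020.5 / 217453.5 ≈ 41501 mm.
Far limit Df = s·(H − f)/(H − s) = 55700 × (162287.5 − 267) / (162287.5 − 55700) = 55700 × 162020.5 / 106587.5 ≈ 84668 mm.
Depth of field = Df − Dn = 84668 − 41501 ≈ 43167 mm ≈ 43.2 m.

43.2 m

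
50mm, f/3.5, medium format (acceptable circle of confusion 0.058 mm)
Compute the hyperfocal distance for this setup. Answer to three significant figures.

12.4 m

Hyperfocal distance H = f²/(N·c) + f = 50²/(3.5 × 0.058) + 50 = 2500/0.203 + 50 ≈ 12365.3 mm ≈ 12.4 m.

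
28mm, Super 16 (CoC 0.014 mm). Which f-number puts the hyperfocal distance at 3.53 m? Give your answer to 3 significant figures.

Rearrange H = f²/(N·c) + f for N: N = f² / ((H − f)·c).
N = 28² / ((3530 − 28) × 0.014) = 784 / 49.03 ≈ 16.

f/16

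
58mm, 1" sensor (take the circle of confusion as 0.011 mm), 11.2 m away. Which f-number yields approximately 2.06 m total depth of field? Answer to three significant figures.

Write h = H − f = f²/(N·c). The thin-lens limits are Dn = s·h/(h + (s−f)) and Df = s·h/(h − (s−f)), so DoF = Df − Dn = 2·s·(s−f)·h / (h² − (s−f)²).
That is a quadratic in h: DoF·h² − 2·s·(s−f)·h − DoF·(s−f)² = 0 ⇒ h = (s−f)·(s + √(s² + DoF²)) / DoF = 11142 × (11200 + √(11200² + 2060²)) / 2060 = 11142 × (11200 + 11387.9) / 2060 ≈ 122172 mm.
Then N = f²/(c·h) = 58² / (0.011 × 122172) = 3364 / 1343.9 ≈ 2.50.

f/2.50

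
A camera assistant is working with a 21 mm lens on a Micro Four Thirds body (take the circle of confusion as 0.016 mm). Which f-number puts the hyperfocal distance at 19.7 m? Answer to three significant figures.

Rearrange H = f²/(N·c) + f for N: N = f² / ((H − f)·c).
N = 21² / ((19700 − 21) × 0.016) = 441 / 314.9 ≈ 1.40.

f/1.40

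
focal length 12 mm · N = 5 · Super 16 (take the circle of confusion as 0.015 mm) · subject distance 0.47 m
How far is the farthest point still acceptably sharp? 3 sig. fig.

Hyperfocal distance H = f²/(N·c) + f = 12²/(5 × 0.015) + 12 = 144/0.075 + 12 ≈ 1932.0 mm ≈ 1.932 m.
Far limit Df = s·(H − f)/(H − s) = 470 × (1932.0 − 12) / (1932.0 − 470) = 470 × 1920.0 / 1462.0 ≈ 617.24 mm ≈ 0.617 m.

0.617 m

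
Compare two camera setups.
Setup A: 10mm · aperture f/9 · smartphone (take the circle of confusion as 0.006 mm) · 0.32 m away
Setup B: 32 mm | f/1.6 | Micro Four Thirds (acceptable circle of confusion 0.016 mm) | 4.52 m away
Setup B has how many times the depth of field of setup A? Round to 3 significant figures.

Setup A: H = 10²/(9×0.006) + 10 ≈ 1861.9 mm; DoF = Df − Dn = 384.34 − 274.11 ≈ 110.23 mm.
Setup B: H = 32²/(1.6×0.016) + 32 ≈ 40032.0 mm; DoF = Df − Dn = 5091.2 − 4064.0 ≈ 1027.2 mm.
Ratio = 1027.2 / 110.23 ≈ 9.32.

9.32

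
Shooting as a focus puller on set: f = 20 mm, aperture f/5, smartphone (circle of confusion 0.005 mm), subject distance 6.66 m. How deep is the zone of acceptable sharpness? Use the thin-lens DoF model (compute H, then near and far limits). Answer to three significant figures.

6.68 m

Hyperfocal distance H = f²/(N·c) + f = 20²/(5 × 0.005) + 20 = 400/0.025 + 20 ≈ 16020.0 mm ≈ 16.02 m.
Near limit Dn = s·(H − f)/(H + s − 2f) = 6660 × (16020.0 − 20) / (16020.0 + 6660 − 2 × 20) = 6660 × 16000.0 / 22640.0 ≈ 4706.7 mm.
Far limit Df = s·(H − f)/(H − s) = 6660 × (16020.0 − 20) / (16020.0 − 6660) = 6660 × 16000.0 / 9360.0 ≈ 11384.6 mm.
Depth of field = Df − Dn = 11384.6 − 4706.7 ≈ 6677.9 mm ≈ 6.68 m.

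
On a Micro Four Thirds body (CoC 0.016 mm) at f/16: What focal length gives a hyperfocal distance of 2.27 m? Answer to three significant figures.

From H = f²/(N·c) + f, with f ≪ H: f ≈ √(H·N·c) = √(2270 × 16 × 0.016) = √581.12 ≈ 24.11 mm.
Exact: f² + N·c·f − N·c·H = 0 ⇒ f = (−N·c + √((N·c)² + 4·N·c·H))/2 = (−0.256 + √2324.5)/2 ≈ 23.979 mm ≈ 24.0 mm.

24.0 mm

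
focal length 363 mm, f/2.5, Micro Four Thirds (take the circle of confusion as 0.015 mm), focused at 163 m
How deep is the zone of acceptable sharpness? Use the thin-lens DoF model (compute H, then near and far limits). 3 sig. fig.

15.1 m

Hyperfocal distance H = f²/(N·c) + f = 363²/(2.5 × 0.015) + 363 = 131769/0.0375 + 363 ≈ 3514203.0 mm ≈ 3514 m.
Near limit Dn = s·(H − f)/(H + s − 2f) = 163000 × (3514203.0 − 363) / (3514203.0 + 163000 − 2 × 363) = 163000 × 3513840.0 / 3676477.0 ≈ 155789 mm.
Far limit Df = s·(H − f)/(H − s) = 163000 × (3514203.0 − 363) / (3514203.0 − 163000) = 163000 × 3513840.0 / 3351203.0 ≈ 170911 mm.
Depth of field = Df − Dn = 170911 − 155789 ≈ 15122 mm ≈ 15.1 m.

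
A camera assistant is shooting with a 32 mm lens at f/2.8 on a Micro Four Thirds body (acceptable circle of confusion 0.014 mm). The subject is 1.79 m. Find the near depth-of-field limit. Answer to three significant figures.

Hyperfocal distance H = f²/(N·c) + f = 32²/(2.8 × 0.014) + 32 = 1024/0.0392 + 32 ≈ 26154.4 mm ≈ 26.15 m.
Near limit Dn = s·(H − f)/(H + s − 2f) = 1790 × (26154.4 − 32) / (26154.4 + 1790 − 2 × 32) = 1790 × 26122.4 / 27880.4 ≈ 1677.1 mm ≈ 1.68 m.

1.68 m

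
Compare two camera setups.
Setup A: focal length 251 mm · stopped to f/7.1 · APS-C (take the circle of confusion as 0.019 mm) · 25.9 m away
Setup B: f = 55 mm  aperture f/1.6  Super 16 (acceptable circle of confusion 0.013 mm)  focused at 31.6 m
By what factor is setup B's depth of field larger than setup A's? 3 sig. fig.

Setup A: H = 251²/(7.1×0.019) + 251 ≈ 467271.0 mm; DoF = Df − Dn = 27405.1 − 24551.6 ≈ 2853.5 mm.
Setup B: H = 55²/(1.6×0.013) + 55 ≈ 145487.7 mm; DoF = Df − Dn = 40353 − 25968 ≈ 14385 mm.
Ratio = 14385 / 2853.5 ≈ 5.04.

5.04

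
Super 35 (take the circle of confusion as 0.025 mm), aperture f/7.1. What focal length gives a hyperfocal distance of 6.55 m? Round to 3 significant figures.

From H = f²/(N·c) + f, with f ≪ H: f ≈ √(H·N·c) = √(6550 × 7.1 × 0.025) = √1162.6 ≈ 34.10 mm.
Exact: f² + N·c·f − N·c·H = 0 ⇒ f = (−N·c + √((N·c)² + 4·N·c·H))/2 = (−0.1775 + √4650.5)/2 ≈ 34.009 mm ≈ 34.0 mm.

34.0 mm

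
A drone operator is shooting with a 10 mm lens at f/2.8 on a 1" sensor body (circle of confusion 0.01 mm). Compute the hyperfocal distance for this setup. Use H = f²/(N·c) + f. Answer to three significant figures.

3.58 m

Hyperfocal distance H = f²/(N·c) + f = 10²/(2.8 × 0.01) + 10 = 100/0.028 + 10 ≈ 3581.4 mm ≈ 3.58 m.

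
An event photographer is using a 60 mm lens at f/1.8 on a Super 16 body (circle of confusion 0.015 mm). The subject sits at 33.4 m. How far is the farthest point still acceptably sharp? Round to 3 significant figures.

44.5 m

Hyperfocal distance H = f²/(N·c) + f = 60²/(1.8 × 0.015) + 60 = 3600/0.027 + 60 ≈ 133393.3 mm ≈ 133.4 m.
Far limit Df = s·(H − f)/(H − s) = 33400 × (133393.3 − 60) / (133393.3 − 33400) = 33400 × 133333.3 / 99993.3 ≈ 44536 mm ≈ 44.5 m.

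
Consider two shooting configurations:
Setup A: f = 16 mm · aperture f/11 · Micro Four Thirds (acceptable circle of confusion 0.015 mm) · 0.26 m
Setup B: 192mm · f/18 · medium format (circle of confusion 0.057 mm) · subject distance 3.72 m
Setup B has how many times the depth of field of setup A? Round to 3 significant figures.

Setup A: H = 16²/(11×0.015) + 16 ≈ 1567.5 mm; DoF = Df − Dn = 308.520 − 224.668 ≈ 83.852 mm.
Setup B: H = 192²/(18×0.057) + 192 ≈ 36121.8 mm; DoF = Df − Dn = 4125.04 − 3387.39 ≈ 737.65 mm.
Ratio = 737.65 / 83.852 ≈ 8.80.

8.80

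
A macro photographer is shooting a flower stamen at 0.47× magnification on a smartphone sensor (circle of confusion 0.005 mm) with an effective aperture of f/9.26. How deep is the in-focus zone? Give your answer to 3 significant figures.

0.419 mm

At magnification m, DoF ≈ 2·N_eff·c/m² = 2 × 9.26 × 0.005 / 0.47² = 0.0926 / 0.2209 ≈ 0.419 mm.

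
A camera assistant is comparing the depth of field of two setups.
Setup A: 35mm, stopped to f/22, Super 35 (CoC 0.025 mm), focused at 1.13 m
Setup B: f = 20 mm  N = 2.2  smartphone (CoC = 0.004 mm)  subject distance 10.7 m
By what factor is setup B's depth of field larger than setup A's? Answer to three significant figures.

Setup A: H = 35²/(22×0.025) + 35 ≈ 2262.3 mm; DoF = Df − Dn = 2222.8 − 757.6 ≈ 1465.2 mm.
Setup B: H = 20²/(2.2×0.004) + 20 ≈ 45474.5 mm; DoF = Df − Dn = 13986.2 − 8664.2 ≈ 5322.0 mm.
Ratio = 5322.0 / 1465.2 ≈ 3.63.

3.63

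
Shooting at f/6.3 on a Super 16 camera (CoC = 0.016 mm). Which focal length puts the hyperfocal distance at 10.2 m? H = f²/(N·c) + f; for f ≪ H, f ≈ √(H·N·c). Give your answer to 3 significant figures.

From H = f²/(N·c) + f, with f ≪ H: f ≈ √(H·N·c) = √(10200 × 6.3 × 0.016) = √1028.2 ≈ 32.06 mm.
Exact: f² + N·c·f − N·c·H = 0 ⇒ f = (−N·c + √((N·c)² + 4·N·c·H))/2 = (−0.1008 + √4112.7)/2 ≈ 32.015 mm ≈ 32.0 mm.

32.0 mm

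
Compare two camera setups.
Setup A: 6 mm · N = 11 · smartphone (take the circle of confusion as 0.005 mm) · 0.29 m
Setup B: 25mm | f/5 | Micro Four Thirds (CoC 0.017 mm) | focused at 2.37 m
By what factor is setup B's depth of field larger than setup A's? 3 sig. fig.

5.43

Setup A: H = 6²/(11×0.005) + 6 ≈ 660.5 mm; DoF = Df − Dn = 512.27 − 202.25 ≈ 310.02 mm.
Setup B: H = 25²/(5×0.017) + 25 ≈ 7377.9 mm; DoF = Df − Dn = 3479.8 − 1796.9 ≈ 1682.9 mm.
Ratio = 1682.9 / 310.02 ≈ 5.43.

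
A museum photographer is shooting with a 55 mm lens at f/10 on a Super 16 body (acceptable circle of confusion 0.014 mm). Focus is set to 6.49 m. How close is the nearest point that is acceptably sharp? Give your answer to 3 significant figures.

5.00 m

Hyperfocal distance H = f²/(N·c) + f = 55²/(10 × 0.014) + 55 = 3025/0.14 + 55 ≈ 21662.1 mm ≈ 21.66 m.
Near limit Dn = s·(H − f)/(H + s − 2f) = 6490 × (21662.1 − 55) / (21662.1 + 6490 − 2 × 55) = 6490 × 21607.1 / 28042.1 ≈ 5000.7 mm ≈ 5.00 m.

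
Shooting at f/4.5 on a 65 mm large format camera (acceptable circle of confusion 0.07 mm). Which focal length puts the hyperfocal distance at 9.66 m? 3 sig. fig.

55.0 mm

From H = f²/(N·c) + f, with f ≪ H: f ≈ √(H·N·c) = √(9660 × 4.5 × 0.07) = √3042.9 ≈ 55.16 mm.
Exact: f² + N·c·f − N·c·H = 0 ⇒ f = (−N·c + √((N·c)² + 4·N·c·H))/2 = (−0.315 + √12172)/2 ≈ 55.005 mm ≈ 55.0 mm.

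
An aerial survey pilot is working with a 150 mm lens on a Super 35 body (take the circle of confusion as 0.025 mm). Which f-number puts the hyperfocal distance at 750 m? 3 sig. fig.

f/1.20

Rearrange H = f²/(N·c) + f for N: N = f² / ((H − f)·c).
N = 150² / ((750000 − 150) × 0.025) = 22500 / 18746 ≈ 1.20.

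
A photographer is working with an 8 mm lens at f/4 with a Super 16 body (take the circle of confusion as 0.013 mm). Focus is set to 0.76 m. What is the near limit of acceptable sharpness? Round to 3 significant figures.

472 mm

Hyperfocal distance H = f²/(N·c) + f = 8²/(4 × 0.013) + 8 = 64/0.052 + 8 ≈ 1238.8 mm ≈ 1.239 m.
Near limit Dn = s·(H − f)/(H + s − 2f) = 760 × (1238.8 − 8) / (1238.8 + 760 − 2 × 8) = 760 × 1230.8 / 1982.8 ≈ 471.76 mm.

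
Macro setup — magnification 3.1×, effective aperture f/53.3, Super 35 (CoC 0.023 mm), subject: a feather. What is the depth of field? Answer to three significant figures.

At magnification m, DoF ≈ 2·N_eff·c/m² = 2 × 53.3 × 0.023 / 3.1² = 2.452 / 9.61 ≈ 0.255 mm.

0.255 mm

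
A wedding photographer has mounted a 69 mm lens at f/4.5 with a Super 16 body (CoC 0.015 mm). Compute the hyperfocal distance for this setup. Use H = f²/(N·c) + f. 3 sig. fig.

Hyperfocal distance H = f²/(N·c) + f = 69²/(4.5 × 0.015) + 69 = 4761/0.0675 + 69 ≈ 70602.3 mm ≈ 70.6 m.

70.6 m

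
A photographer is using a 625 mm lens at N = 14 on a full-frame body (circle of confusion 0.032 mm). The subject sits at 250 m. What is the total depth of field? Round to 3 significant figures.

Hyperfocal distance H = f²/(N·c) + f = 625²/(14 × 0.032) + 625 = 390625/0.448 + 625 ≈ 872555.8 mm ≈ 872.6 m.
Near limit Dn = s·(H − f)/(H + s − 2f) = 250000 × (872555.8 − 625) / (872555.8 + 250000 − 2 × 625) = 250000 × 871930.8 / 1121305.8 ≈ 194401 mm.
Far limit Df = s·(H − f)/(H − s) = 250000 × (872555.8 − 625) / (872555.8 − 250000) = 250000 × 871930.8 / 622555.8 ≈ 350142 mm.
Depth of field = Df − Dn = 350142 − 194401 ≈ 155741 mm ≈ 156 m.

156 m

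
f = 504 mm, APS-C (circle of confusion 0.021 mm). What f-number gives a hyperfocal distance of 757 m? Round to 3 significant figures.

Rearrange H = f²/(N·c) + f for N: N = f² / ((H − f)·c).
N = 504² / ((757000 − 504) × 0.021) = 254016 / 15886 ≈ 16.

f/16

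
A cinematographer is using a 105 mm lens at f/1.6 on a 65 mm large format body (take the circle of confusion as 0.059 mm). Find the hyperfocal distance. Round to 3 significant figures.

117 m

Hyperfocal distance H = f²/(N·c) + f = 105²/(1.6 × 0.059) + 105 = 11025/0.0944 + 105 ≈ 116895.3 mm ≈ 117 m.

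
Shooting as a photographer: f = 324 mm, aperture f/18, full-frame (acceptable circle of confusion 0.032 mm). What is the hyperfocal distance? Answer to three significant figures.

183 m

Hyperfocal distance H = f²/(N·c) + f = 324²/(18 × 0.032) + 324 = 104976/0.576 + 324 ≈ 182574.0 mm ≈ 183 m.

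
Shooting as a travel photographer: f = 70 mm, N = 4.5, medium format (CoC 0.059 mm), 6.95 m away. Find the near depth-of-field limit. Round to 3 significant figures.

5.06 m

Hyperfocal distance H = f²/(N·c) + f = 70²/(4.5 × 0.059) + 70 = 4900/0.2655 + 70 ≈ 18525.7 mm ≈ 18.53 m.
Near limit Dn = s·(H − f)/(H + s − 2f) = 6950 × (18525.7 − 70) / (18525.7 + 6950 − 2 × 70) = 6950 × 18455.7 / 25335.7 ≈ 5062.7 mm ≈ 5.06 m.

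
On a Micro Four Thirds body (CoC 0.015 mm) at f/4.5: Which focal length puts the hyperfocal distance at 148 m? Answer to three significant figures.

99.9 mm

From H = f²/(N·c) + f, with f ≪ H: f ≈ √(H·N·c) = √(148000 × 4.5 × 0.015) = √9990.0 ≈ 99.95 mm.
Exact: f² + N·c·f − N·c·H = 0 ⇒ f = (−N·c + √((N·c)² + 4·N·c·H))/2 = (−0.0675 + √39960)/2 ≈ 99.916 mm ≈ 99.9 mm.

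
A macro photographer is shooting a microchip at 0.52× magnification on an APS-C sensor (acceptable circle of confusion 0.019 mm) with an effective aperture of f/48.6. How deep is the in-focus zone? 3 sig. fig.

6.83 mm

At magnification m, DoF ≈ 2·N_eff·c/m² = 2 × 48.6 × 0.019 / 0.52² = 1.847 / 0.2704 ≈ 6.83 mm.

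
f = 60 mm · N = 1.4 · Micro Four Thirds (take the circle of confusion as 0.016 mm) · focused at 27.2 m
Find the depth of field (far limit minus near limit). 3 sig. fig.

9.46 m

Hyperfocal distance H = f²/(N·c) + f = 60²/(1.4 × 0.016) + 60 = 3600/0.0224 + 60 ≈ 160774.3 mm ≈ 160.8 m.
Near limit Dn = s·(H − f)/(H + s − 2f) = 27200 × (160774.3 − 60) / (160774.3 + 27200 − 2 × 60) = 27200 × 160714.3 / 187854.3 ≈ 23270.3 mm.
Far limit Df = s·(H − f)/(H − s) = 27200 × (160774.3 − 60) / (160774.3 − 27200) = 27200 × 160714.3 / 133574.3 ≈ 32726.6 mm.
Depth of field = Df − Dn = 32726.6 − 23270.3 ≈ 9456.3 mm ≈ 9.46 m.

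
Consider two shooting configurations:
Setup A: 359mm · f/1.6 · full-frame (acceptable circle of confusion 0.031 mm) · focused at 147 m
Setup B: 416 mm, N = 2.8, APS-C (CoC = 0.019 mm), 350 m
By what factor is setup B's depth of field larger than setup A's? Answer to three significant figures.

Setup A: H = 359²/(1.6×0.031) + 359 ≈ 2598766.3 mm; DoF = Df − Dn = 155792 − 139147 ≈ 16645 mm.
Setup B: H = 416²/(2.8×0.019) + 416 ≈ 3253348.3 mm; DoF = Df − Dn = 392143 − 316036 ≈ 76107 mm.
Ratio = 76107 / 16645 ≈ 4.57.

4.57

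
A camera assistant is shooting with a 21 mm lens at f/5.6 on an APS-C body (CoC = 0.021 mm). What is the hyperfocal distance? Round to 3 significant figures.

Hyperfocal distance H = f²/(N·c) + f = 21²/(5.6 × 0.021) + 21 = 441/0.1176 + 21 ≈ 3771.0 mm ≈ 3.77 m.

3.77 m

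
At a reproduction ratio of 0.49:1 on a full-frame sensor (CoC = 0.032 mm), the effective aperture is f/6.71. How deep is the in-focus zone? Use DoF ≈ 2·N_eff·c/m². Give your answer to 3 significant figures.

1.79 mm

At magnification m, DoF ≈ 2·N_eff·c/m² = 2 × 6.71 × 0.032 / 0.49² = 0.4294 / 0.2401 ≈ 1.79 mm.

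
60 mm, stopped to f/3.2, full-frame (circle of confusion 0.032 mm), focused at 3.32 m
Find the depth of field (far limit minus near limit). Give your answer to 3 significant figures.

0.621 m

Hyperfocal distance H = f²/(N·c) + f = 60²/(3.2 × 0.032) + 60 = 3600/0.1024 + 60 ≈ 35216.2 mm ≈ 35.22 m.
Near limit Dn = s·(H − f)/(H + s − 2f) = 3320 × (35216.2 − 60) / (35216.2 + 3320 − 2 × 60) = 3320 × 35156.2 / 38416.2 ≈ 3038.27 mm.
Far limit Df = s·(H − f)/(H − s) = 3320 × (35216.2 − 60) / (35216.2 − 3320) = 3320 × 35156.2 / 31896.2 ≈ 3659.33 mm.
Depth of field = Df − Dn = 3659.33 − 3038.27 ≈ 621.06 mm ≈ 0.621 m.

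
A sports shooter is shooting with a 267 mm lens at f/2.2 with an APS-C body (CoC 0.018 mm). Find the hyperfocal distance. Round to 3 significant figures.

Hyperfocal distance H = f²/(N·c) + f = 267²/(2.2 × 0.018) + 267 = 71289/0.0396 + 267 ≈ 1800494.3 mm ≈ 1800 m.

1800 m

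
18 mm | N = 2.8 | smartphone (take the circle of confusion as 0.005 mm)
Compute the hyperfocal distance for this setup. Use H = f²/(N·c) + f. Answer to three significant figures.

Hyperfocal distance H = f²/(N·c) + f = 18²/(2.8 × 0.005) + 18 = 324/0.014 + 18 ≈ 23160.9 mm ≈ 23.2 m.

23.2 m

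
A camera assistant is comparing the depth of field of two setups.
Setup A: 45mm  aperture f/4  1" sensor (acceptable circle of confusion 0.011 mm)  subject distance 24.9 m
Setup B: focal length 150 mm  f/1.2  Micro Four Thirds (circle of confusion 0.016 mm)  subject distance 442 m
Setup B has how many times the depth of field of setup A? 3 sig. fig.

Setup A: H = 45²/(4×0.011) + 45 ≈ 46067.7 mm; DoF = Df − Dn = 54137 − 16168 ≈ 37969 mm.
Setup B: H = 150²/(1.2×0.016) + 150 ≈ 1172025.0 mm; DoF = Df − Dn = 709522 − 320977 ≈ 388545 mm.
Ratio = 388545 / 37969 ≈ 10.2.

10.2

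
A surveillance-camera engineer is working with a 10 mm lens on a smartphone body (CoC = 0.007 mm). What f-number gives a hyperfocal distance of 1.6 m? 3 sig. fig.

Rearrange H = f²/(N·c) + f for N: N = f² / ((H − f)·c).
N = 10² / ((1600 − 10) × 0.007) = 100 / 11.13 ≈ 8.98.

f/8.98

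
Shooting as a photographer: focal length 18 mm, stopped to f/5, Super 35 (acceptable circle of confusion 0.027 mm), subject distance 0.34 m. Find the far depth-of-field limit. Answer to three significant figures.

Hyperfocal distance H = f²/(N·c) + f = 18²/(5 × 0.027) + 18 = 324/0.135 + 18 ≈ 2418.0 mm ≈ 2.418 m.
Far limit Df = s·(H − f)/(H − s) = 340 × (2418.0 − 18) / (2418.0 − 340) = 340 × 2400.0 / 2078.0 ≈ 392.69 mm.

393 mm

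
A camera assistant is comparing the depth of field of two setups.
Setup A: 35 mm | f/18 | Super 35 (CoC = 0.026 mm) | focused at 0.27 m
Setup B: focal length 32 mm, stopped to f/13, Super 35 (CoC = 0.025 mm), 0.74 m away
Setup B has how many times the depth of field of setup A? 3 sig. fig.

7.17

Setup A: H = 35²/(18×0.026) + 35 ≈ 2652.5 mm; DoF = Df − Dn = 296.631 − 247.757 ≈ 48.874 mm.
Setup B: H = 32²/(13×0.025) + 32 ≈ 3182.8 mm; DoF = Df − Dn = 954.48 − 604.23 ≈ 350.25 mm.
Ratio = 350.25 / 48.874 ≈ 7.17.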